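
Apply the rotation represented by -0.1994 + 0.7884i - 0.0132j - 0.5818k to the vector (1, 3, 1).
(-1.348, -2.219, -2.063)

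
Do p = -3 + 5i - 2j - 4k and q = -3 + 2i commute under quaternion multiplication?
No: pq = -1 - 21i - 2j + 16k ≠ -1 - 21i + 14j + 8k = qp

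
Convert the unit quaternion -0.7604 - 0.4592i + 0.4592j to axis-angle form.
axis = (-√2/2, √2/2, 0), θ = 279°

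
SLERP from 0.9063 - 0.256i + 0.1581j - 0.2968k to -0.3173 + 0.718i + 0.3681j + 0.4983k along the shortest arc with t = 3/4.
0.5203 - 0.6539i - 0.2509j - 0.4886k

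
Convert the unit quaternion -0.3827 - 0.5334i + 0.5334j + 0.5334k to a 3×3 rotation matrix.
[[-0.1381, -0.1608, -0.9773], [-0.9773, -0.1381, 0.1608], [-0.1608, 0.9773, -0.1381]]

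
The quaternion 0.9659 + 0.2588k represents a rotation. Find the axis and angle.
axis = (0, 0, 1), θ = π/6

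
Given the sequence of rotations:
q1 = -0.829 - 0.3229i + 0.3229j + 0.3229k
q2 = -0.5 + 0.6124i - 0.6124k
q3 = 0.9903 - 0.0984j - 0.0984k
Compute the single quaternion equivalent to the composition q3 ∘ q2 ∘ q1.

q2 · q1 = 0.81 - 0.1485i - 0.1615j + 0.544k
q3 · q2 · q1 = 0.8398 - 0.2165i - 0.225j + 0.4444k
0.8398 - 0.2165i - 0.225j + 0.4444k


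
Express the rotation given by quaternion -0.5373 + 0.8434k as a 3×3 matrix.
[[-0.4226, 0.9063, 0], [-0.9063, -0.4226, 0], [0, 0, 1]]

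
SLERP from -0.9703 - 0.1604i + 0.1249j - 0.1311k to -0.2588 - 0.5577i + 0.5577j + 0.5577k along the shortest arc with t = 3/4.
-0.5299 - 0.5228i + 0.5114j + 0.4293k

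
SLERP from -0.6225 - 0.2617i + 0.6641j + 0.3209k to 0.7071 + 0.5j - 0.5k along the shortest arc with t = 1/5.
-0.7456 - 0.2342i + 0.4609j + 0.4205k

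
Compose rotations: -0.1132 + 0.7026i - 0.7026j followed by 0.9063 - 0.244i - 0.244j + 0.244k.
-0.1026 + 0.8358i - 0.4377j + 0.3152k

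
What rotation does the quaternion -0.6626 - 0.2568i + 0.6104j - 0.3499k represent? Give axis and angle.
axis = (-0.3429, 0.815, -0.4672), θ = 263°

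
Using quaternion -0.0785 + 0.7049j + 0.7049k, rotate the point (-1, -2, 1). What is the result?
(0.656, 1.092, -2.092)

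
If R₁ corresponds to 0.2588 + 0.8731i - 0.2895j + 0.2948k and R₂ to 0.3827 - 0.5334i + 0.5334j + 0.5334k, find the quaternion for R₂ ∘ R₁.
0.5619 + 0.5078i + 0.6502j - 0.0604k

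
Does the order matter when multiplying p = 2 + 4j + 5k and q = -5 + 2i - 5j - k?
Yes: pq = 15 + 25i - 20j - 35k ≠ 15 - 17i - 40j - 19k = qp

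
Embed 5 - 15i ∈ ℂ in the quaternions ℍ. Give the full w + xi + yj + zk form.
5 - 15i + 0j + 0k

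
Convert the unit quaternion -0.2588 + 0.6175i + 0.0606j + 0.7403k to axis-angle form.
axis = (0.6393, 0.0627, 0.7664), θ = 7π/6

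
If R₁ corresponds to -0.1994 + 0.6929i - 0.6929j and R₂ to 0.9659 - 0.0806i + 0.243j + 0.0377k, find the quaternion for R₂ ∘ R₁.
0.0316 + 0.7115i - 0.6916j - 0.12k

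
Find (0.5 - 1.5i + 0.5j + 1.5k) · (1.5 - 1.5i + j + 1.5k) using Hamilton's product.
-4.25 - 3.75i + 1.25j + 2.25k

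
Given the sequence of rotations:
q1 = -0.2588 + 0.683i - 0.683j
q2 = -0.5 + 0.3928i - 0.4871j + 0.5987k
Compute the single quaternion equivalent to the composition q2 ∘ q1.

q2 · q1 = -0.4716 - 0.0342i + 0.8765j - 0.0905k
-0.4716 - 0.0342i + 0.8765j - 0.0905k


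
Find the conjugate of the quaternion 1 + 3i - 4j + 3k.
1 - 3i + 4j - 3k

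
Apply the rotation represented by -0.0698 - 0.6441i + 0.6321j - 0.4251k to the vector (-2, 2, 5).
(0.871, -2.009, -5.311)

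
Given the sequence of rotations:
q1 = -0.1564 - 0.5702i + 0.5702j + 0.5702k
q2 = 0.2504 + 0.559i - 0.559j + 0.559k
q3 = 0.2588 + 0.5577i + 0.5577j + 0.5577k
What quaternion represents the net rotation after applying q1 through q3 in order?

q2 · q1 = 0.2796 - 0.8677i - 0.4073j + 0.0554k
q3 · q2 · q1 = 0.7525 + 0.1894i - 0.4643j + 0.427k
0.7525 + 0.1894i - 0.4643j + 0.427k


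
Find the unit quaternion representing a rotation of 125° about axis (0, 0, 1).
0.4617 + 0.887k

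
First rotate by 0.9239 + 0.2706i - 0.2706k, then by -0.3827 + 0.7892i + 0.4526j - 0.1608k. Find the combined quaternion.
-0.6106 + 0.5031i + 0.5882j - 0.1675k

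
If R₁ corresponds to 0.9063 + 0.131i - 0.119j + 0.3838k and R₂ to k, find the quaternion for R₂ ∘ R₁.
-0.3838 + 0.119i + 0.131j + 0.9063k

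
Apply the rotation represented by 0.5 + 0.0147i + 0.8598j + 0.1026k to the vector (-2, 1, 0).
(0.922, 0.723, 1.905)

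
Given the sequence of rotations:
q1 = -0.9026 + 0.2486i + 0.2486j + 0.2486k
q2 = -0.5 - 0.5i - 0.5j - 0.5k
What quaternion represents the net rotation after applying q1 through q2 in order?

q2 · q1 = 0.8242 + 0.327i + 0.327j + 0.327k
0.8242 + 0.327i + 0.327j + 0.327k


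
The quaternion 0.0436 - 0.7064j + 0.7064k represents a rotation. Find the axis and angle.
axis = (0, -√2/2, √2/2), θ = 175°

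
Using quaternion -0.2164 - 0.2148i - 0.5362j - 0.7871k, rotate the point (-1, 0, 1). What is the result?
(1.384, 0.18, 0.227)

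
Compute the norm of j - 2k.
√5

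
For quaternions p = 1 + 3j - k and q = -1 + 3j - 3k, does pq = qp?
No: pq = -13 - 6i - 2k ≠ -13 + 6i - 2k = qp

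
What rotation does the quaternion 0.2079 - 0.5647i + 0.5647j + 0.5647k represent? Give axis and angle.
axis = (-√3/3, √3/3, √3/3), θ = 156°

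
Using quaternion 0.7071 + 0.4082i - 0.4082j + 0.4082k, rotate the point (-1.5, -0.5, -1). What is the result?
(0.199, 0.378, -1.821)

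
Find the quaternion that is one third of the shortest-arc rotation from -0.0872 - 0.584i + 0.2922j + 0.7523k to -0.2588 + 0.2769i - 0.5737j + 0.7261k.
-0.1838 - 0.3436i - 0.0202j + 0.9207k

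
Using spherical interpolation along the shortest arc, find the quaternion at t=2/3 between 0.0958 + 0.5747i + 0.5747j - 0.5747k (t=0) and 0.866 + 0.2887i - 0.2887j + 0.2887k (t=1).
-0.6816 + 0.0319i + 0.5169j - 0.5169k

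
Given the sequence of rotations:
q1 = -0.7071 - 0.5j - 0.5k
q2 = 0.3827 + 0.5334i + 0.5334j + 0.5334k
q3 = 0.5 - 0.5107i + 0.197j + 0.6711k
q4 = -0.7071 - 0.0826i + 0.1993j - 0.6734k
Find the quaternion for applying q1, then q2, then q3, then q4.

q2 · q1 = 0.2628 - 0.3772i - 0.3018j - 0.8352k
q3 · q2 · q1 = 0.5587 - 0.2848i - 0.7788j - 0.0128k
q4 · q3 · q2 · q1 = -0.272 - 0.3718i + 0.8528j - 0.2461k
-0.272 - 0.3718i + 0.8528j - 0.2461k


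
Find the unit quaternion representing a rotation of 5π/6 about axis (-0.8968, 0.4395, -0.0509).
0.2588 - 0.8662i + 0.4245j - 0.0492k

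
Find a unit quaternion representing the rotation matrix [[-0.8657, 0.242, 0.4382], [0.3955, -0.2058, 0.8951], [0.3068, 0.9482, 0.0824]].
0.0523 + 0.2538i + 0.628j + 0.7338k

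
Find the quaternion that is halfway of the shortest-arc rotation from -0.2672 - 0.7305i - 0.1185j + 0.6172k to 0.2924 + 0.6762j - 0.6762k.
-0.3152 - 0.4115i - 0.4477j + 0.7286k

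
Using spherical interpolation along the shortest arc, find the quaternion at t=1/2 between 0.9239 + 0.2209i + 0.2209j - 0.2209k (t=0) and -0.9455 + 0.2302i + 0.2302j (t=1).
0.9931 - 0.0049i - 0.0049j - 0.1173k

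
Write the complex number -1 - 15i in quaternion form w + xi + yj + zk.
-1 - 15i + 0j + 0k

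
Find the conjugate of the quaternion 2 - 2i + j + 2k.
2 + 2i - j - 2k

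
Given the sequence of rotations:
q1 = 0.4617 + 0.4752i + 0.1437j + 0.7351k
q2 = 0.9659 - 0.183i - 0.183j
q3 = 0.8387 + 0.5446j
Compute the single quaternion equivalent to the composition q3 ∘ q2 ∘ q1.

q2 · q1 = 0.5592 + 0.24i + 0.1888j + 0.7707k
q3 · q2 · q1 = 0.3662 + 0.621i + 0.4629j + 0.5157k
0.3662 + 0.621i + 0.4629j + 0.5157k


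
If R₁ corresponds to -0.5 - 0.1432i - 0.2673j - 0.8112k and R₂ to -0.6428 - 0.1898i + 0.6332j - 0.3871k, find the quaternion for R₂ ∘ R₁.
0.1495 - 0.4302i - 0.2433j + 0.8564k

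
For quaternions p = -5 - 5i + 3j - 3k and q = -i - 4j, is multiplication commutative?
No: pq = 7 - 7i + 23j + 23k ≠ 7 + 17i + 17j - 23k = qp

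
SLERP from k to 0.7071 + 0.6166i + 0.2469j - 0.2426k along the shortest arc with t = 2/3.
-0.5635 - 0.4914i - 0.1968j + 0.6342k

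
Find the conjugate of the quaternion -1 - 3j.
-1 + 3j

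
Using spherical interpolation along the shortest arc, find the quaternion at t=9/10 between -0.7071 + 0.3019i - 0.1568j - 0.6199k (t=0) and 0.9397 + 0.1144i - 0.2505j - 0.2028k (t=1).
-0.9673 - 0.0702i + 0.2155j + 0.1141k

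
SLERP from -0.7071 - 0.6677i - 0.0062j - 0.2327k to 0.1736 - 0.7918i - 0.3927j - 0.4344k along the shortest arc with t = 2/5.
-0.3974 - 0.8225i - 0.188j - 0.3608k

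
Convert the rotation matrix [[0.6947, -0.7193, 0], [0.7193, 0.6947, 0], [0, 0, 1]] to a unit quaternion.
0.9205 + 0.3907k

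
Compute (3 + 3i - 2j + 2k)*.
3 - 3i + 2j - 2k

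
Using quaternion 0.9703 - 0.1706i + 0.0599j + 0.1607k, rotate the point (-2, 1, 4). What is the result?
(-1.969, 1.709, 3.769)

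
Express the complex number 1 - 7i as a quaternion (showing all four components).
1 - 7i + 0j + 0k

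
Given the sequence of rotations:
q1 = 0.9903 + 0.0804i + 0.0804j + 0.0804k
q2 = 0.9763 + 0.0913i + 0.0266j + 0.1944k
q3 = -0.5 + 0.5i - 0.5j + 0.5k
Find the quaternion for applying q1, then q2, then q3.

q2 · q1 = 0.9417 + 0.1554i + 0.1131j + 0.2762k
q3 · q2 · q1 = -0.6301 + 0.1985i - 0.5878j + 0.467k
-0.6301 + 0.1985i - 0.5878j + 0.467k


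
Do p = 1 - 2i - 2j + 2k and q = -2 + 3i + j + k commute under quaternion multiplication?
No: pq = 4 + 3i + 13j + k ≠ 4 + 11i - 3j - 7k = qp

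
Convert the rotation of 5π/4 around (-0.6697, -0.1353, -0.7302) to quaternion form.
-0.3827 - 0.6187i - 0.125j - 0.6746k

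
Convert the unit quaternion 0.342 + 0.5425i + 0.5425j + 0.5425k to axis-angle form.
axis = (√3/3, √3/3, √3/3), θ = 140°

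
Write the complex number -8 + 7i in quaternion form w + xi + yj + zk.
-8 + 7i + 0j + 0k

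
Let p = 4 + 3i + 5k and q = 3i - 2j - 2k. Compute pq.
1 + 22i + 13j - 14k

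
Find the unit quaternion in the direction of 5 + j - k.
0.9623 + 0.1925j - 0.1925k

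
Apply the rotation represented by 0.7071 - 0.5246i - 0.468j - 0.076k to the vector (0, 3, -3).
(3.542, -1.125, -2.047)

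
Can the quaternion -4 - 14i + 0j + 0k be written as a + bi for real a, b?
Yes. The quaternion -4 - 14i has j- and k-coefficients y = z = 0, so it lies in the complex subalgebra spanned by 1 and i.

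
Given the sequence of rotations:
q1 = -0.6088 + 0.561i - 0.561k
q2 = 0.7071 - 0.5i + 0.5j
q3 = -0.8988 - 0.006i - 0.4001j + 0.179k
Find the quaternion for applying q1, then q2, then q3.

q2 · q1 = -0.15 + 0.4206i - 0.5849j - 0.6772k
q3 · q2 · q1 = 0.0245 - 0.0015i + 0.6569j + 0.7536k
0.0245 - 0.0015i + 0.6569j + 0.7536k


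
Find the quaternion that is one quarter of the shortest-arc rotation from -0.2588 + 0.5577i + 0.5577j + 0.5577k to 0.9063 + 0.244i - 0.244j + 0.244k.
-0.5599 + 0.4123i + 0.5887j + 0.4123k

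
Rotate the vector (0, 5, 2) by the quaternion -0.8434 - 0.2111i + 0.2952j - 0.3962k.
(-4.626, 1.805, 2.084)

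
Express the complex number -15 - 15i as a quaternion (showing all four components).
-15 - 15i + 0j + 0k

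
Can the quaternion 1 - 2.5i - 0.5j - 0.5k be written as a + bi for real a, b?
No. The quaternion 1 - 2.5i - 0.5j - 0.5k has j-coefficient y = -0.5 and k-coefficient z = -0.5, not both zero, so it does not lie in the complex subalgebra spanned by 1 and i.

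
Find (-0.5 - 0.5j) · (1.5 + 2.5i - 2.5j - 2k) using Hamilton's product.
-2 - 0.25i + 0.5j + 2.25k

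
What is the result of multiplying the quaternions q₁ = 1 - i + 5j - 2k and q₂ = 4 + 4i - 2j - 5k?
8 - 29i + 5j - 31k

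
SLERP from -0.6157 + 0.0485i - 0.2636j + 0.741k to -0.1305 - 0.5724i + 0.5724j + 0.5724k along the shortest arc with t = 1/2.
-0.4582 - 0.3217i + 0.1896j + 0.8066k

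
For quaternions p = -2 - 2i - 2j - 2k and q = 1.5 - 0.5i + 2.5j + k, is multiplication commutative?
No: pq = 3 + i - 5j - 11k ≠ 3 - 5i - 11j + k = qp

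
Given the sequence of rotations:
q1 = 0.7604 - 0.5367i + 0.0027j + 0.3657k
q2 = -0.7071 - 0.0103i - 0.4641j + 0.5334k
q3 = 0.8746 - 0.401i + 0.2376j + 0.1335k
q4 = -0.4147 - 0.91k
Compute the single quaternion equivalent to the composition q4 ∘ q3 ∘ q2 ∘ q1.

q2 · q1 = -0.737 + 0.2005i - 0.6373j - 0.1021k
q3 · q2 · q1 = -0.3991 + 0.5317i - 0.7467j + 0.0202k
q4 · q3 · q2 · q1 = 0.1839 - 0.9i - 0.1742j + 0.3548k
0.1839 - 0.9i - 0.1742j + 0.3548k


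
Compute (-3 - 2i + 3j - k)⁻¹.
-0.1304 + 0.087i - 0.1304j + 0.0435k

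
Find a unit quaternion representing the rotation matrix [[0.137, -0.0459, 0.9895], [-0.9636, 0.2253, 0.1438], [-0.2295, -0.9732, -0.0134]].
0.5807 - 0.4809i + 0.5248j - 0.3951k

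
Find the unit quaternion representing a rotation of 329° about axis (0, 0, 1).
-0.9636 + 0.2672k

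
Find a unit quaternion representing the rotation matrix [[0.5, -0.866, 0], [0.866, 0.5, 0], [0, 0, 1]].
0.866 + 0.5k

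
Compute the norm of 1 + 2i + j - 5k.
√31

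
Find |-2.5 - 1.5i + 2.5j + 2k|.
4.33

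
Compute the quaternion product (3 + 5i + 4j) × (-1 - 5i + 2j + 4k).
14 - 4i - 18j + 42k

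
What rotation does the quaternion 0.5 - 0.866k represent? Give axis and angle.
axis = (0, 0, -1), θ = 2π/3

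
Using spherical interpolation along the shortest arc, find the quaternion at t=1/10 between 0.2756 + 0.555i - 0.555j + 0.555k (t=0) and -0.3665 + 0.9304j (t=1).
0.297 + 0.5133i - 0.6203j + 0.5133k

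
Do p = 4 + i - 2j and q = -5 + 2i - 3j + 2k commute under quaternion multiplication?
No: pq = -28 - i - 4j + 9k ≠ -28 + 7i + 7k = qp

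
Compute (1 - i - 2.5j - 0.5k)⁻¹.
0.1176 + 0.1176i + 0.2941j + 0.0588k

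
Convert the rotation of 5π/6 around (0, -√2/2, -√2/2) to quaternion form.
0.2588 - 0.683j - 0.683k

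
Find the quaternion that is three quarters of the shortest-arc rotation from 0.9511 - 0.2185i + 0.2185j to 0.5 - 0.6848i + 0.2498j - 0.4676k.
0.6598 - 0.6015i + 0.2581j - 0.3692k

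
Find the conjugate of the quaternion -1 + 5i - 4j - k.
-1 - 5i + 4j + k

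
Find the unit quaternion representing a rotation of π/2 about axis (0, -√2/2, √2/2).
0.7071 - 0.5j + 0.5k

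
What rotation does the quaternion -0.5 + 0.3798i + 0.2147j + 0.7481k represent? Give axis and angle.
axis = (0.4386, 0.2479, 0.8638), θ = 4π/3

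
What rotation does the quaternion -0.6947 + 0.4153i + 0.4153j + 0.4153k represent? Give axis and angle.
axis = (√3/3, √3/3, √3/3), θ = 268°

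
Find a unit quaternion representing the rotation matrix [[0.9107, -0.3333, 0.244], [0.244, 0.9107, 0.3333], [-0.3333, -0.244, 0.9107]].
0.9659 - 0.1494i + 0.1494j + 0.1494k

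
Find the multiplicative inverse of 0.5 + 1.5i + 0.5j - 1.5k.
0.1 - 0.3i - 0.1j + 0.3k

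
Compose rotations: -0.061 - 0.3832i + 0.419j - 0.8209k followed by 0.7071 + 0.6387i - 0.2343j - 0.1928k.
0.1415 - 0.0368i + 0.9088j - 0.3909k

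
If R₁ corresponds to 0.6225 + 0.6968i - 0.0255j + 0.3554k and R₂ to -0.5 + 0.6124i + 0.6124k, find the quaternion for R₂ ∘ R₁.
-0.9556 + 0.0484i + 0.2218j + 0.1879k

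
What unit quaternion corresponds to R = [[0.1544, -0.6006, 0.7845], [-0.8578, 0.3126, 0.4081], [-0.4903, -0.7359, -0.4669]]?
0.5 - 0.572i + 0.6374j - 0.1286k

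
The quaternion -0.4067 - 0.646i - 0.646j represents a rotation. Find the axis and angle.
axis = (-√2/2, -√2/2, 0), θ = 228°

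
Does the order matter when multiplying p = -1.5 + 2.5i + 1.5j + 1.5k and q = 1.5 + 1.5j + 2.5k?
Yes: pq = -8.25 + 5.25i - 6.25j + 2.25k ≠ -8.25 + 2.25i + 6.25j - 5.25k = qp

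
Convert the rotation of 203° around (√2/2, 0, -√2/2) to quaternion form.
-0.1994 + 0.6929i - 0.6929k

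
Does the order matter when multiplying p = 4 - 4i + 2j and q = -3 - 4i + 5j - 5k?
Yes: pq = -38 - 14i - 6j - 32k ≠ -38 + 6i + 34j - 8k = qp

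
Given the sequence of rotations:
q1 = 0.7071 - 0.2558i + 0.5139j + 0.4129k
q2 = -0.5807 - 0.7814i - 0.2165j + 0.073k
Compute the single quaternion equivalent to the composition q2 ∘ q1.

q2 · q1 = -0.5294 - 0.5309i - 0.1475j - 0.6451k
-0.5294 - 0.5309i - 0.1475j - 0.6451k


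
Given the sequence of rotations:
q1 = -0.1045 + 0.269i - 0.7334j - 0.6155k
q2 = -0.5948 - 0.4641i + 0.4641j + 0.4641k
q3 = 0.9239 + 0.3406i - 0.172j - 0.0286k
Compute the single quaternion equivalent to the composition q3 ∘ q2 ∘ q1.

q2 · q1 = 0.813 - 0.0568i + 0.2269j + 0.5331k
q3 · q2 · q1 = 0.8248 + 0.1392i - 0.1102j + 0.5368k
0.8248 + 0.1392i - 0.1102j + 0.5368k


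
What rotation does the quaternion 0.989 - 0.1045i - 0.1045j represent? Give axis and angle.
axis = (-√2/2, -√2/2, 0), θ = 17°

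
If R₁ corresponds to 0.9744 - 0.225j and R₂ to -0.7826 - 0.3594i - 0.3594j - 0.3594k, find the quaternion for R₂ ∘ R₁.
-0.8434 - 0.4311i - 0.1741j - 0.2693k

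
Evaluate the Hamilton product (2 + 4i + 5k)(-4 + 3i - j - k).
-15 - 5i + 17j - 26k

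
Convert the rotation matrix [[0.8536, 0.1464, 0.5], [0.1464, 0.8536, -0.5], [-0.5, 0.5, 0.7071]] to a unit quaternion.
0.9239 + 0.2706i + 0.2706j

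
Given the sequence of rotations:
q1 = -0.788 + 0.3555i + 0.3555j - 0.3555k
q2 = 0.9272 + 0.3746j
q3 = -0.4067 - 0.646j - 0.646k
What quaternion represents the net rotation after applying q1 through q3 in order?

q2 · q1 = -0.8638 + 0.1964i + 0.0344j - 0.4628k
q3 · q2 · q1 = 0.0746 + 0.2413i + 0.4171j + 0.8731k
0.0746 + 0.2413i + 0.4171j + 0.8731k


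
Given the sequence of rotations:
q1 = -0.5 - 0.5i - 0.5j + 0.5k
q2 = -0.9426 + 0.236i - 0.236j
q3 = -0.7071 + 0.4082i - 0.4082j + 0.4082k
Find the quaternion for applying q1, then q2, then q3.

q2 · q1 = 0.4713 + 0.2353i + 0.4713j - 0.7073k
q3 · q2 · q1 = 0.0518 + 0.1223i - 0.1409j + 0.981k
0.0518 + 0.1223i - 0.1409j + 0.981k


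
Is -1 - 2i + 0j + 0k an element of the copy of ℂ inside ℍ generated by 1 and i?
Yes. The quaternion -1 - 2i has j- and k-coefficients y = z = 0, so it lies in the complex subalgebra spanned by 1 and i.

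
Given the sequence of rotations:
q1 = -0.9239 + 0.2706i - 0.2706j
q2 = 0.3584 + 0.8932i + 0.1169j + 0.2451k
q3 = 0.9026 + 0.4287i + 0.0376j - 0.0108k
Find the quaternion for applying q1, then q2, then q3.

q2 · q1 = -0.5412 - 0.6619i - 0.1387j - 0.4998k
q3 · q2 · q1 = -0.2049 - 0.8497i + 0.0759j - 0.4798k
-0.2049 - 0.8497i + 0.0759j - 0.4798k


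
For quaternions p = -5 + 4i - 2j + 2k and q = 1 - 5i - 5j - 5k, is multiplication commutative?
No: pq = 15 + 49i + 33j - 3k ≠ 15 + 9i + 13j + 57k = qp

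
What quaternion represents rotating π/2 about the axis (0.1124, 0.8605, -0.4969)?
0.7071 + 0.0795i + 0.6085j - 0.3514k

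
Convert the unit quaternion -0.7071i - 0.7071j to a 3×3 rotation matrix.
[[0, 1, 0], [1, 0, 0], [0, 0, -1]]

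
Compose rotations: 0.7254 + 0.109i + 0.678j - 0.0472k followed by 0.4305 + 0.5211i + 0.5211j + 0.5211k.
-0.0732 + 0.047i + 0.7513j + 0.6542k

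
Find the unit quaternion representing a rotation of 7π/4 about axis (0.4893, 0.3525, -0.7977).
-0.9239 + 0.1872i + 0.1349j - 0.3053k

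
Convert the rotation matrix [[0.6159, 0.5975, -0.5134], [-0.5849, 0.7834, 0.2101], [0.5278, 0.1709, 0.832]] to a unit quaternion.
0.8988 - 0.0109i - 0.2896j - 0.3289k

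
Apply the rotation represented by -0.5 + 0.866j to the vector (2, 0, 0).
(-1, 0, 1.732)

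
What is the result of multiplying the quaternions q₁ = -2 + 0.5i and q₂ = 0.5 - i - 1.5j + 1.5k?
-0.5 + 2.25i + 2.25j - 3.75k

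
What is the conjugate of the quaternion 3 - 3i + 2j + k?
3 + 3i - 2j - k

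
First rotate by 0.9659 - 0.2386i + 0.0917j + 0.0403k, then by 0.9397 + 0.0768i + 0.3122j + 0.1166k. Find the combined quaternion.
0.8927 - 0.1481i + 0.3568j + 0.232k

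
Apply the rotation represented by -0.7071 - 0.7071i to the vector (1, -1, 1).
(1, -1, -1)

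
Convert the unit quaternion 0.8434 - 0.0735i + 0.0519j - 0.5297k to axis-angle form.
axis = (-0.1368, 0.0966, -0.9859), θ = 65°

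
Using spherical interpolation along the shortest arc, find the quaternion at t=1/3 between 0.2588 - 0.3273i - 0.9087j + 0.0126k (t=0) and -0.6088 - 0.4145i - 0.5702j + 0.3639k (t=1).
-0.0483 - 0.4065i - 0.8994j + 0.153k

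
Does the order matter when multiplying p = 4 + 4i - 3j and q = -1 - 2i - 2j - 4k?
Yes: pq = -2 + 11j - 30k ≠ -2 - 24i - 21j - 2k = qp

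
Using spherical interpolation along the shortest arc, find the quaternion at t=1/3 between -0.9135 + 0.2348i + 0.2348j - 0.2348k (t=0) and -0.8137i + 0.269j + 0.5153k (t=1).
-0.7267 + 0.5444i + 0.0685j - 0.4133k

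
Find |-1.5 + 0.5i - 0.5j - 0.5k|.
√3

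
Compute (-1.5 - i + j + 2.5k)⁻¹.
-0.1429 + 0.0952i - 0.0952j - 0.2381k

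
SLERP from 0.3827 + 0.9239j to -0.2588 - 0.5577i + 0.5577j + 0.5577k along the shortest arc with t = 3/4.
-0.0965 - 0.4633i + 0.7493j + 0.4633k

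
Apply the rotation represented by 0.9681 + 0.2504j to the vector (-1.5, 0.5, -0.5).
(-1.554, 0.5, 0.29)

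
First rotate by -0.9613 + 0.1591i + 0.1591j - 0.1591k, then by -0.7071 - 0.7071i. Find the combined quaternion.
0.7922 + 0.5672i - 0.225j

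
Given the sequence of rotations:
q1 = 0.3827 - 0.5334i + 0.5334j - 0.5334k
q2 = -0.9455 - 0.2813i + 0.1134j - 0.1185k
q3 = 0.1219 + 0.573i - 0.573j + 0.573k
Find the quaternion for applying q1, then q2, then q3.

q2 · q1 = -0.6356 + 0.3994i - 0.5478j + 0.3694k
q3 · q2 · q1 = -0.8319 - 0.2133i + 0.3146j - 0.4042k
-0.8319 - 0.2133i + 0.3146j - 0.4042k


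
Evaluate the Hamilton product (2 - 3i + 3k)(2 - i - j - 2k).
7 - 5i - 11j + 5k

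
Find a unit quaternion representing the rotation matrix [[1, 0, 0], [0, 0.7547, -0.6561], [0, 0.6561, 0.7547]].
0.9367 + 0.3502i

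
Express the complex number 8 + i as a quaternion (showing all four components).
8 + i + 0j + 0k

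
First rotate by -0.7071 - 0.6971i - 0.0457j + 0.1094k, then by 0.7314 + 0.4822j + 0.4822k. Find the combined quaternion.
-0.5479 - 0.4351i - 0.7105j + 0.0752k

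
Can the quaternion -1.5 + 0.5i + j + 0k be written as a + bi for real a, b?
No. The quaternion -1.5 + 0.5i + j has j-coefficient y = 1 and k-coefficient z = 0, not both zero, so it does not lie in the complex subalgebra spanned by 1 and i.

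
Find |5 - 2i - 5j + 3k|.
√63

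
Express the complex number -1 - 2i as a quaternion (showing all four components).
-1 - 2i + 0j + 0k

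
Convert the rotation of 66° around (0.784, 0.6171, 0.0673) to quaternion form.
0.8387 + 0.427i + 0.3361j + 0.0367k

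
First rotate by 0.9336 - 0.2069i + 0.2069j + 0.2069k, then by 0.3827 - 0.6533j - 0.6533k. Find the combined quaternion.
0.6276 - 0.0792i - 0.3956j - 0.6659k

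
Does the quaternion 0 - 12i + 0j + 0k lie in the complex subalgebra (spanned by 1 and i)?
Yes. The quaternion -12i has j- and k-coefficients y = z = 0, so it lies in the complex subalgebra spanned by 1 and i.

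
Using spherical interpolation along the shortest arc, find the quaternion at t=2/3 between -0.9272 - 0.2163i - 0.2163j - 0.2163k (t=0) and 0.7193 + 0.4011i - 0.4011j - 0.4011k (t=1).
-0.8787 - 0.3748i + 0.2091j + 0.2091k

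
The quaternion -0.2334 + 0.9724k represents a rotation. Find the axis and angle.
axis = (0, 0, 1), θ = 207°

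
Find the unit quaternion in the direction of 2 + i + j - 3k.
0.5164 + 0.2582i + 0.2582j - 0.7746k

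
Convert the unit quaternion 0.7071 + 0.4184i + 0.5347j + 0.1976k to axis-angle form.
axis = (0.5917, 0.7562, 0.2794), θ = π/2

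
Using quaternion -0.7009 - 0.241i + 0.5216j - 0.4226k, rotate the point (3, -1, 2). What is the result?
(0.085, -1.061, 3.587)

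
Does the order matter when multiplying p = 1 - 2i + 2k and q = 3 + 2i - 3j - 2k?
Yes: pq = 11 + 2i - 3j + 10k ≠ 11 - 10i - 3j - 2k = qp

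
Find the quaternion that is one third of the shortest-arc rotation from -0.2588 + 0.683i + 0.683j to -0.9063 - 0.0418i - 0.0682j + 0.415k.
-0.6277 + 0.5397i + 0.5276j + 0.1905k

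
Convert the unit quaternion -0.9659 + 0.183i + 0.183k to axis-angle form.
axis = (√2/2, 0, √2/2), θ = 11π/6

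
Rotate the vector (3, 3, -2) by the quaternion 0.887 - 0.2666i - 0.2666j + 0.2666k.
(2.385, 3.331, -2.284)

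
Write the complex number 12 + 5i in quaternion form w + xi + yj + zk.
12 + 5i + 0j + 0k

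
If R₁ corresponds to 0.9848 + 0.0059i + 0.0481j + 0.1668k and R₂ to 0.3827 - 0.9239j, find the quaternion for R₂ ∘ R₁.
0.4213 - 0.1518i - 0.8914j + 0.0693k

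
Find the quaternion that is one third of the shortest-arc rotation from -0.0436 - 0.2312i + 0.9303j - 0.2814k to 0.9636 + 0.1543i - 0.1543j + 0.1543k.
-0.455 - 0.2504i + 0.8038j - 0.2901k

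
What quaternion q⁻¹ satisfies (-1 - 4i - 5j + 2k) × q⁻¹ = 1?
-0.0217 + 0.087i + 0.1087j - 0.0435k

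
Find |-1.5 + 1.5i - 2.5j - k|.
3.428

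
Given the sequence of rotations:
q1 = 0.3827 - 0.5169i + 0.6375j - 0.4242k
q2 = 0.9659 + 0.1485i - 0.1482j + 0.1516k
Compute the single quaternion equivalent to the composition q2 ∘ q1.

q2 · q1 = 0.6052 - 0.4762i + 0.5437j - 0.3337k
0.6052 - 0.4762i + 0.5437j - 0.3337k


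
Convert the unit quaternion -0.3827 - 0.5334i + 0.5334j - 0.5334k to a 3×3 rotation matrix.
[[-0.1381, -0.9773, 0.1608], [-0.1608, -0.1381, -0.9773], [0.9773, -0.1608, -0.1381]]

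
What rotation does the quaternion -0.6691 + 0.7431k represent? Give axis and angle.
axis = (0, 0, 1), θ = 264°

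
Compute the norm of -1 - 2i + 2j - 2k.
√13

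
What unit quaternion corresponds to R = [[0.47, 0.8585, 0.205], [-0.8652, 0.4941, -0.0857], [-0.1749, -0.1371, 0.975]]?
0.8572 - 0.015i + 0.1108j - 0.5027k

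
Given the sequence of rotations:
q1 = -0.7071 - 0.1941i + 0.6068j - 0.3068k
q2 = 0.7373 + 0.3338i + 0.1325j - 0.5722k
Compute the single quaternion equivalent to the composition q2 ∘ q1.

q2 · q1 = -0.7125 - 0.0726i + 0.5672j + 0.4067k
-0.7125 - 0.0726i + 0.5672j + 0.4067k


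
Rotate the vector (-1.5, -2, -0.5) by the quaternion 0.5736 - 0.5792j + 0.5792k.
(2.174, -1.319, 0.181)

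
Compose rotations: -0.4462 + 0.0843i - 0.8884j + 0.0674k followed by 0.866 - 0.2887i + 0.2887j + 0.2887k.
-0.125 + 0.4778i - 0.8544j + 0.1617k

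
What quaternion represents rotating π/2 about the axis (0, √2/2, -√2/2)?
0.7071 + 0.5j - 0.5k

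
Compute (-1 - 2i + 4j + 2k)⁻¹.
-0.04 + 0.08i - 0.16j - 0.08k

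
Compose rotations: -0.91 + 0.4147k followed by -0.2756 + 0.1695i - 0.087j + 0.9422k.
-0.1399 - 0.1903i + 0.0089j - 0.9717k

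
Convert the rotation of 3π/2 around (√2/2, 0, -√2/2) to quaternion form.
-0.7071 + 0.5i - 0.5k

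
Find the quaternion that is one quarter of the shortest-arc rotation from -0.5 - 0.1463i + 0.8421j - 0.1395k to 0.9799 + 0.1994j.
-0.7405 - 0.1241i + 0.6498j - 0.1183k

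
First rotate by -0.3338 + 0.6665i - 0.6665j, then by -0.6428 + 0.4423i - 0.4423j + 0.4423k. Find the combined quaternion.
-0.375 - 0.2813i + 0.8709j - 0.1476k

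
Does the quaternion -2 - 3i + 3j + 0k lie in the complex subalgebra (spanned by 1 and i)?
No. The quaternion -2 - 3i + 3j has j-coefficient y = 3 and k-coefficient z = 0, not both zero, so it does not lie in the complex subalgebra spanned by 1 and i.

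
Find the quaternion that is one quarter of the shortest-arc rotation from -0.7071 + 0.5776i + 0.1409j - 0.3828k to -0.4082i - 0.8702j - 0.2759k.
-0.6096 + 0.6342i + 0.4119j - 0.2379k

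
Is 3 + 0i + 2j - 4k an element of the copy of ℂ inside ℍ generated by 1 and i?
No. The quaternion 3 + 2j - 4k has j-coefficient y = 2 and k-coefficient z = -4, not both zero, so it does not lie in the complex subalgebra spanned by 1 and i.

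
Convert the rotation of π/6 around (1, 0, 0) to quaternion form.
0.9659 + 0.2588i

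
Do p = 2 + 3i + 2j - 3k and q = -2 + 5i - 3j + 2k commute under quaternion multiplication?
No: pq = -7 - i - 31j - 9k ≠ -7 + 9i + 11j + 29k = qp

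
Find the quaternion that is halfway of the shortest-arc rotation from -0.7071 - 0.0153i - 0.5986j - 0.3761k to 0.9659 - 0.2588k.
-0.9395 - 0.0086i - 0.3361j - 0.0659k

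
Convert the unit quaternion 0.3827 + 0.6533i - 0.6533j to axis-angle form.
axis = (√2/2, -√2/2, 0), θ = 3π/4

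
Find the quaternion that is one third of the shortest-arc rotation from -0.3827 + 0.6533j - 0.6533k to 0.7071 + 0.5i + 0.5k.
-0.5466 - 0.1903i + 0.4736j - 0.6639k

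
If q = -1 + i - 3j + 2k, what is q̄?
-1 - i + 3j - 2k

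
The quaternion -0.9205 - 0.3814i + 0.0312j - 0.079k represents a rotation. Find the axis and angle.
axis = (-0.9761, 0.0798, -0.2022), θ = 314°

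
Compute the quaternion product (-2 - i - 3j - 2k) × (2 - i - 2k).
-9 + 6i - 6j - 3k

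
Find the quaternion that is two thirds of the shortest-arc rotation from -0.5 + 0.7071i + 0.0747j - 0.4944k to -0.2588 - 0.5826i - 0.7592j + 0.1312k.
-0.0083 + 0.7336i + 0.6084j - 0.3028k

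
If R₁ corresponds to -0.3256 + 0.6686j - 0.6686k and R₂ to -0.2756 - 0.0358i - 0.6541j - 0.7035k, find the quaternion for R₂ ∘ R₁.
0.0567 + 0.9193i + 0.0048j + 0.3894k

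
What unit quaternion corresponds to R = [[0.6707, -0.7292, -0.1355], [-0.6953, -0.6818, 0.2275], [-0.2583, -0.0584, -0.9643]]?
-0.0785 + 0.9106i - 0.3911j - 0.1081k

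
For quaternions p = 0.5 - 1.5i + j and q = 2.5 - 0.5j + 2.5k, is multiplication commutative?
No: pq = 1.75 - 1.25i + 6j + 2k ≠ 1.75 - 6.25i - 1.5j + 0.5k = qp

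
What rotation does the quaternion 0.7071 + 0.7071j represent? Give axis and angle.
axis = (0, 1, 0), θ = π/2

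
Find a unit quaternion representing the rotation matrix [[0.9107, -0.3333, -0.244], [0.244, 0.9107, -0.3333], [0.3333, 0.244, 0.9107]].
0.9659 + 0.1494i - 0.1494j + 0.1494k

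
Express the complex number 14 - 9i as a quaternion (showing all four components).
14 - 9i + 0j + 0k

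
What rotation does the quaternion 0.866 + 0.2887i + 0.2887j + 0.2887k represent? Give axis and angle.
axis = (√3/3, √3/3, √3/3), θ = π/3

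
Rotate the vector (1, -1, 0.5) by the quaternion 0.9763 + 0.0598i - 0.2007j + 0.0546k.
(0.851, -0.974, 0.76)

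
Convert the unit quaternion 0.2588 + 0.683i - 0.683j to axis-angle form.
axis = (√2/2, -√2/2, 0), θ = 5π/6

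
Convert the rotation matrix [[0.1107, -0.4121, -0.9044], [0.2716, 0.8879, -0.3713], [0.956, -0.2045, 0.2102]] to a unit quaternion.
0.7431 + 0.0561i - 0.6259j + 0.23k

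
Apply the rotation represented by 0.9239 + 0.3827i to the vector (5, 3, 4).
(5, -0.707, 4.95)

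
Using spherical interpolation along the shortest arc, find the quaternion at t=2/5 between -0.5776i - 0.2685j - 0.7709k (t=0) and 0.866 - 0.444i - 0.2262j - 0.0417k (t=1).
0.4314 - 0.6315i - 0.3034j - 0.5684k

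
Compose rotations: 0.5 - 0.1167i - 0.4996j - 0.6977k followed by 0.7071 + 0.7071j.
0.7068 - 0.5759i + 0.0003j - 0.4108k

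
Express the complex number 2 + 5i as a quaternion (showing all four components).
2 + 5i + 0j + 0k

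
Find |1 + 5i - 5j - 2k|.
√55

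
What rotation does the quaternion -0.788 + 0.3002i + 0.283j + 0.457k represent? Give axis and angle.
axis = (0.4876, 0.4597, 0.7423), θ = 284°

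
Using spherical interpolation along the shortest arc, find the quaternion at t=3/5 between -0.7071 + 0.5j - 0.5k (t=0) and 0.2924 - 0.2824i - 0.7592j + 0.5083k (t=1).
-0.4781 + 0.1756i + 0.6815j - 0.5255k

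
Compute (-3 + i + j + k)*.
-3 - i - j - k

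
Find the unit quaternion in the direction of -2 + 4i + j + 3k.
-0.3651 + 0.7303i + 0.1826j + 0.5477k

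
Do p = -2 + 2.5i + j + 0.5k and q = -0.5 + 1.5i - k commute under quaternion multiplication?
No: pq = -2.25 - 5.25i + 2.75j + 0.25k ≠ -2.25 - 3.25i - 3.75j + 3.25k = qp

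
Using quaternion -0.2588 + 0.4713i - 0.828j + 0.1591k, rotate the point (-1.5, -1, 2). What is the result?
(2.488, 0.75, -0.706)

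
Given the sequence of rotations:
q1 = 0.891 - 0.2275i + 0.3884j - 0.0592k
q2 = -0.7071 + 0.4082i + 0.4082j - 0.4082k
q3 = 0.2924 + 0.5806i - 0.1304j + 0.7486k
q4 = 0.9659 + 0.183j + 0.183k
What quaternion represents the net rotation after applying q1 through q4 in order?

q2 · q1 = -0.7199 + 0.659i + 0.2061j - 0.0704k
q3 · q2 · q1 = -0.5135 - 0.3704i + 0.6883j - 0.3539k
q4 · q3 · q2 · q1 = -0.5572 - 0.5485i + 0.5031j - 0.368k
-0.5572 - 0.5485i + 0.5031j - 0.368k


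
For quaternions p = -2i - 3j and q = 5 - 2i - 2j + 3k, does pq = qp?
No: pq = -10 - 19i - 9j - 2k ≠ -10 - i - 21j + 2k = qp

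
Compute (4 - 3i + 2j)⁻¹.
0.1379 + 0.1034i - 0.069j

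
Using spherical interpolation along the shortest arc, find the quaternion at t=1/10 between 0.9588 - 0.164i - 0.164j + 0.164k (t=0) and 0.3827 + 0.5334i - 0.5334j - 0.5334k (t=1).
0.9662 - 0.0852i - 0.2278j + 0.0852k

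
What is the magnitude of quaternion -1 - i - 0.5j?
1.5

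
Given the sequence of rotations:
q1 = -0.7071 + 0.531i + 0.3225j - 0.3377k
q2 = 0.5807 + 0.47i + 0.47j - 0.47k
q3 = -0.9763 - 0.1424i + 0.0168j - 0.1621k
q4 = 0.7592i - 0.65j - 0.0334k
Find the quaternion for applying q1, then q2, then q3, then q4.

q2 · q1 = -0.9705 - 0.0311i - 0.2359j + 0.0382k
q3 · q2 · q1 = 0.9532 + 0.131i + 0.2245j + 0.1541k
q4 · q3 · q2 · q1 = 0.0516 + 0.631i - 0.7409j + 0.2238k
0.0516 + 0.631i - 0.7409j + 0.2238k


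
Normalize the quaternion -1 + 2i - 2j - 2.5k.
-0.2561 + 0.5121i - 0.5121j - 0.6402k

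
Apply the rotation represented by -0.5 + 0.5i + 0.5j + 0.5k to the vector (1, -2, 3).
(-2, 3, 1)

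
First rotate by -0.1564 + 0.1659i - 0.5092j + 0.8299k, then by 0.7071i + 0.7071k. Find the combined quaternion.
-0.7041 + 0.2495i - 0.4695j - 0.4706k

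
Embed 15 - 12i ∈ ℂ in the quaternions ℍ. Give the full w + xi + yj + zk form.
15 - 12i + 0j + 0k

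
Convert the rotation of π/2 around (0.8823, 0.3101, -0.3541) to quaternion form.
0.7071 + 0.6239i + 0.2193j - 0.2504k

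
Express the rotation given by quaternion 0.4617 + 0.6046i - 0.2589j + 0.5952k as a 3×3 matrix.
[[0.1574, -0.8627, 0.4806], [0.2365, -0.4396, -0.8665], [0.9588, 0.2501, 0.1349]]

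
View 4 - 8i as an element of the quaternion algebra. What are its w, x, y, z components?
4 - 8i + 0j + 0k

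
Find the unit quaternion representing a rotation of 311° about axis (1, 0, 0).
-0.91 + 0.4147i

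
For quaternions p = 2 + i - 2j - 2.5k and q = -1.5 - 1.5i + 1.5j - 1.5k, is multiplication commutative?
No: pq = -2.25 + 2.25i + 11.25j - 0.75k ≠ -2.25 - 11.25i + 0.75j + 2.25k = qp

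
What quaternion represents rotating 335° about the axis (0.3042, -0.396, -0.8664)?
-0.9763 + 0.0658i - 0.0857j - 0.1875k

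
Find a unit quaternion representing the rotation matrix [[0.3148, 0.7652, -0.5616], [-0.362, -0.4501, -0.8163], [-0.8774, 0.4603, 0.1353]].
0.5 + 0.6383i + 0.1579j - 0.5636k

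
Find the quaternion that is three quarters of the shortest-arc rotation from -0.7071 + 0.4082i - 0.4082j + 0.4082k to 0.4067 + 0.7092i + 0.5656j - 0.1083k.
-0.5826 - 0.4735i - 0.6201j + 0.2278k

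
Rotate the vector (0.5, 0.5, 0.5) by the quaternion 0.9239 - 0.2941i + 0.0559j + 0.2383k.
(0.185, 0.845, 0.03)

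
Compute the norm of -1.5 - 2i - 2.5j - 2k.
4.062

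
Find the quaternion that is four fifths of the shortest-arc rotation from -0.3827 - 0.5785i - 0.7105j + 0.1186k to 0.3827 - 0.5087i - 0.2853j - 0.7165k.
0.2405 - 0.61i - 0.4452j - 0.6099k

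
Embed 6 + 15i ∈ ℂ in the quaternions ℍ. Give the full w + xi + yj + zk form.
6 + 15i + 0j + 0k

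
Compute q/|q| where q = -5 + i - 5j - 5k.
-0.5735 + 0.1147i - 0.5735j - 0.5735k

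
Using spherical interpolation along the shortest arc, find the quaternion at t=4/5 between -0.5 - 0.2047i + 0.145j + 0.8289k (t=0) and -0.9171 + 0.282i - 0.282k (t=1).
-0.9786 + 0.2002i + 0.0407j - 0.0249k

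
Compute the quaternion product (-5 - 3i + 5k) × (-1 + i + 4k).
-12 - 2i + 17j - 25k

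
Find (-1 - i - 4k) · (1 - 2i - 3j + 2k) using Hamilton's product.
5 - 11i + 13j - 3k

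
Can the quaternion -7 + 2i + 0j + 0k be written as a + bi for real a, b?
Yes. The quaternion -7 + 2i has j- and k-coefficients y = z = 0, so it lies in the complex subalgebra spanned by 1 and i.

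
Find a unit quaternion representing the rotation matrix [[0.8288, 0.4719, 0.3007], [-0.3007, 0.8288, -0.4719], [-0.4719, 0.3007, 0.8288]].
0.9336 + 0.2069i + 0.2069j - 0.2069k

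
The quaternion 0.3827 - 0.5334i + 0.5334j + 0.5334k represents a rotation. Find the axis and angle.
axis = (-√3/3, √3/3, √3/3), θ = 3π/4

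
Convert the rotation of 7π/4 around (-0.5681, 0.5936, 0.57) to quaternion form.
-0.9239 - 0.2174i + 0.2272j + 0.2181k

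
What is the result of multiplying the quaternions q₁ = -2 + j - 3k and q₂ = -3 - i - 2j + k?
11 - 3i + 4j + 8k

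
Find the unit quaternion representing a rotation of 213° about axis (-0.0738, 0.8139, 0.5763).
-0.284 - 0.0708i + 0.7804j + 0.5526k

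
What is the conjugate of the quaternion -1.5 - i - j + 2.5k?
-1.5 + i + j - 2.5k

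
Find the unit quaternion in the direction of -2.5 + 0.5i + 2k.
-0.7715 + 0.1543i + 0.6172k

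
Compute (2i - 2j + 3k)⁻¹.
-0.1176i + 0.1176j - 0.1765k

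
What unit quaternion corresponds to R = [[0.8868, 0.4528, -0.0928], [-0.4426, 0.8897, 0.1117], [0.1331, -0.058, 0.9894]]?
0.9703 - 0.0437i - 0.0582j - 0.2307k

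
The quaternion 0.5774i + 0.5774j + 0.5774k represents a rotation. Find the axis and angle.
axis = (√3/3, √3/3, √3/3), θ = π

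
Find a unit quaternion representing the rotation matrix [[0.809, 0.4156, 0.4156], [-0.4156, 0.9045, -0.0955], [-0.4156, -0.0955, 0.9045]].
0.9511 + 0.2185j - 0.2185k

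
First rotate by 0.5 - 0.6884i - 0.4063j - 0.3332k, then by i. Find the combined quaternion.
0.6884 + 0.5i + 0.3332j - 0.4063k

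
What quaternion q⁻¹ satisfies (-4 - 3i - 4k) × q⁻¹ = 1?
-0.0976 + 0.0732i + 0.0976k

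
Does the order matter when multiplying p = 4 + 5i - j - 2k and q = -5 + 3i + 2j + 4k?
Yes: pq = -25 - 13i - 13j + 39k ≠ -25 - 13i + 39j + 13k = qp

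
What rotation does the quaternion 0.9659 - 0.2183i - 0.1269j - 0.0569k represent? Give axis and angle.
axis = (-0.8434, -0.4903, -0.2198), θ = π/6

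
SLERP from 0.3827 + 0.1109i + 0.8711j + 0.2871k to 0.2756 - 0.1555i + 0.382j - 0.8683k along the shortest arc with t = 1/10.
0.4087 + 0.0851i + 0.8955j + 0.1545k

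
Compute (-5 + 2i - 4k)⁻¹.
-0.1111 - 0.0444i + 0.0889k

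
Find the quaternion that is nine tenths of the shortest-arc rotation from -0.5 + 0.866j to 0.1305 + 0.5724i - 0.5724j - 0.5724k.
-0.1801 - 0.5319i + 0.6338j + 0.5319k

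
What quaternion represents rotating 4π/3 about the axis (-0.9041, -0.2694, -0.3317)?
-0.5 - 0.783i - 0.2333j - 0.2873k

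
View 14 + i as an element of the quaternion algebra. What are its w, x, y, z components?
14 + i + 0j + 0k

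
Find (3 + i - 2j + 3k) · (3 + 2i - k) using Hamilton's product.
10 + 11i + j + 10k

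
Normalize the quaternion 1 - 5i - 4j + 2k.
0.1474 - 0.7372i - 0.5898j + 0.2949k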